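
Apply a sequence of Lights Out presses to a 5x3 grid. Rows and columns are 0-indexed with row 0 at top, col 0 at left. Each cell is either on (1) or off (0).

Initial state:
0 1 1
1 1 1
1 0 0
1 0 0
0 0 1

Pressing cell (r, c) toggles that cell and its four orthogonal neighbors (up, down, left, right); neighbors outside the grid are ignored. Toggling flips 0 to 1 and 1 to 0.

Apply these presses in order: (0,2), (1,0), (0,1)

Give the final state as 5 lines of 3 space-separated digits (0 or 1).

Answer: 0 1 1
0 1 0
0 0 0
1 0 0
0 0 1

Derivation:
After press 1 at (0,2):
0 0 0
1 1 0
1 0 0
1 0 0
0 0 1

After press 2 at (1,0):
1 0 0
0 0 0
0 0 0
1 0 0
0 0 1

After press 3 at (0,1):
0 1 1
0 1 0
0 0 0
1 0 0
0 0 1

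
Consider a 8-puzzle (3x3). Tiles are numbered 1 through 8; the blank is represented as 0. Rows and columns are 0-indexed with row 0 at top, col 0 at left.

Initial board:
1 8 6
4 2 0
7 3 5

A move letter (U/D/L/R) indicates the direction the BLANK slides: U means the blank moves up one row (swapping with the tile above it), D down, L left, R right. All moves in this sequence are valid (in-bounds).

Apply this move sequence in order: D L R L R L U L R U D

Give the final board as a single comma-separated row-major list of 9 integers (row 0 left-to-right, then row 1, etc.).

After move 1 (D):
1 8 6
4 2 5
7 3 0

After move 2 (L):
1 8 6
4 2 5
7 0 3

After move 3 (R):
1 8 6
4 2 5
7 3 0

After move 4 (L):
1 8 6
4 2 5
7 0 3

After move 5 (R):
1 8 6
4 2 5
7 3 0

After move 6 (L):
1 8 6
4 2 5
7 0 3

After move 7 (U):
1 8 6
4 0 5
7 2 3

After move 8 (L):
1 8 6
0 4 5
7 2 3

After move 9 (R):
1 8 6
4 0 5
7 2 3

After move 10 (U):
1 0 6
4 8 5
7 2 3

After move 11 (D):
1 8 6
4 0 5
7 2 3

Answer: 1, 8, 6, 4, 0, 5, 7, 2, 3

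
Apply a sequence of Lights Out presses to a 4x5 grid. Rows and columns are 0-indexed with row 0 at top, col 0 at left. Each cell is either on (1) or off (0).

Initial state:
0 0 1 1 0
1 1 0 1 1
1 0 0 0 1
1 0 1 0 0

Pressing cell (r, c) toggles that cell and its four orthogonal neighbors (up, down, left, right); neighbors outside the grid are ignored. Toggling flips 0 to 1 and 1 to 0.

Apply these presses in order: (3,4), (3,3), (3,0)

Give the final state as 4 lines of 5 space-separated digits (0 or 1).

Answer: 0 0 1 1 0
1 1 0 1 1
0 0 0 1 0
0 1 0 0 0

Derivation:
After press 1 at (3,4):
0 0 1 1 0
1 1 0 1 1
1 0 0 0 0
1 0 1 1 1

After press 2 at (3,3):
0 0 1 1 0
1 1 0 1 1
1 0 0 1 0
1 0 0 0 0

After press 3 at (3,0):
0 0 1 1 0
1 1 0 1 1
0 0 0 1 0
0 1 0 0 0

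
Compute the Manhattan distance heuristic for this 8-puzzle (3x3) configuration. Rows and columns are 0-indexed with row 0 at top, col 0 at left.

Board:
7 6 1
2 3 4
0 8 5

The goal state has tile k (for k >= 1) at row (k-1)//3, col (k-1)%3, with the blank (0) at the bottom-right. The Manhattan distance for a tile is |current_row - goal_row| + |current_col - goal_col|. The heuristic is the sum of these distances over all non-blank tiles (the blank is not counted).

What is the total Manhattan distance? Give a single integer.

Tile 7: at (0,0), goal (2,0), distance |0-2|+|0-0| = 2
Tile 6: at (0,1), goal (1,2), distance |0-1|+|1-2| = 2
Tile 1: at (0,2), goal (0,0), distance |0-0|+|2-0| = 2
Tile 2: at (1,0), goal (0,1), distance |1-0|+|0-1| = 2
Tile 3: at (1,1), goal (0,2), distance |1-0|+|1-2| = 2
Tile 4: at (1,2), goal (1,0), distance |1-1|+|2-0| = 2
Tile 8: at (2,1), goal (2,1), distance |2-2|+|1-1| = 0
Tile 5: at (2,2), goal (1,1), distance |2-1|+|2-1| = 2
Sum: 2 + 2 + 2 + 2 + 2 + 2 + 0 + 2 = 14

Answer: 14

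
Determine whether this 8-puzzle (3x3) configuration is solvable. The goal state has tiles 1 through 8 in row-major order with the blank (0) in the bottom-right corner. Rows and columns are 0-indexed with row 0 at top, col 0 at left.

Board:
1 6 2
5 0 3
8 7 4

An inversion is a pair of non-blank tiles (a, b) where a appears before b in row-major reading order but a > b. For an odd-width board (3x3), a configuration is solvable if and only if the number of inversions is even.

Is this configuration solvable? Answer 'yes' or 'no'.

Inversions (pairs i<j in row-major order where tile[i] > tile[j] > 0): 9
9 is odd, so the puzzle is not solvable.

Answer: no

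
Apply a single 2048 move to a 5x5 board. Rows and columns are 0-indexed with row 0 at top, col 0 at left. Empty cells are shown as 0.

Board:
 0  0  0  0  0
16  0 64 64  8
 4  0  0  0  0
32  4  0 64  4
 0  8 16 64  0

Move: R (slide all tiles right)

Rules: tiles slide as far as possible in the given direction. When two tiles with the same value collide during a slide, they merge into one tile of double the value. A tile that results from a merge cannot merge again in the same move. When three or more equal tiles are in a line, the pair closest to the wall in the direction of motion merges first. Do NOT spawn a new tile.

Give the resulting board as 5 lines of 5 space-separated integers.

Slide right:
row 0: [0, 0, 0, 0, 0] -> [0, 0, 0, 0, 0]
row 1: [16, 0, 64, 64, 8] -> [0, 0, 16, 128, 8]
row 2: [4, 0, 0, 0, 0] -> [0, 0, 0, 0, 4]
row 3: [32, 4, 0, 64, 4] -> [0, 32, 4, 64, 4]
row 4: [0, 8, 16, 64, 0] -> [0, 0, 8, 16, 64]

Answer:   0   0   0   0   0
  0   0  16 128   8
  0   0   0   0   4
  0  32   4  64   4
  0   0   8  16  64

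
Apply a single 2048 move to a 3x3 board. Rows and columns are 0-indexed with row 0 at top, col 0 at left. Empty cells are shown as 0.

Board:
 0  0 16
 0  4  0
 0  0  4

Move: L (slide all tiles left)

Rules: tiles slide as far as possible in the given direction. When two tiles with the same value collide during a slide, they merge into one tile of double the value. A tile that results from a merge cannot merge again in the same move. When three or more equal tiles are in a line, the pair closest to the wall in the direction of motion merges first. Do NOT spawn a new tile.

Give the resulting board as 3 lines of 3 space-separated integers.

Slide left:
row 0: [0, 0, 16] -> [16, 0, 0]
row 1: [0, 4, 0] -> [4, 0, 0]
row 2: [0, 0, 4] -> [4, 0, 0]

Answer: 16  0  0
 4  0  0
 4  0  0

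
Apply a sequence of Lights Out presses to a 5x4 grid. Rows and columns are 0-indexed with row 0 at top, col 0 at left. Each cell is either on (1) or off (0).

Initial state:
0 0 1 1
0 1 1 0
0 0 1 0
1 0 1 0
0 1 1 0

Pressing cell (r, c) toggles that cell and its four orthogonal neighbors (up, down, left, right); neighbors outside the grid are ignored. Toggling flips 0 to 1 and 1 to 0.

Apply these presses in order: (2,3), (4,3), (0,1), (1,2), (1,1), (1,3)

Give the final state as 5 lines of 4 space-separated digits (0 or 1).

Answer: 1 0 1 0
1 0 0 1
0 1 1 0
1 0 1 0
0 1 0 1

Derivation:
After press 1 at (2,3):
0 0 1 1
0 1 1 1
0 0 0 1
1 0 1 1
0 1 1 0

After press 2 at (4,3):
0 0 1 1
0 1 1 1
0 0 0 1
1 0 1 0
0 1 0 1

After press 3 at (0,1):
1 1 0 1
0 0 1 1
0 0 0 1
1 0 1 0
0 1 0 1

After press 4 at (1,2):
1 1 1 1
0 1 0 0
0 0 1 1
1 0 1 0
0 1 0 1

After press 5 at (1,1):
1 0 1 1
1 0 1 0
0 1 1 1
1 0 1 0
0 1 0 1

After press 6 at (1,3):
1 0 1 0
1 0 0 1
0 1 1 0
1 0 1 0
0 1 0 1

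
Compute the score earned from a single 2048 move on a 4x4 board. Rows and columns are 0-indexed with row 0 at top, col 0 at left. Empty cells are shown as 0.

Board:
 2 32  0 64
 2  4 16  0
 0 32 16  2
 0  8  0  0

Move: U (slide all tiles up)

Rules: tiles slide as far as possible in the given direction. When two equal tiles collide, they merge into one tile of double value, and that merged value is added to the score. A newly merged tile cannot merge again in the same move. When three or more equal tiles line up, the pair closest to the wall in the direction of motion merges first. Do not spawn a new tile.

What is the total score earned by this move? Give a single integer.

Answer: 36

Derivation:
Slide up:
col 0: [2, 2, 0, 0] -> [4, 0, 0, 0]  score +4 (running 4)
col 1: [32, 4, 32, 8] -> [32, 4, 32, 8]  score +0 (running 4)
col 2: [0, 16, 16, 0] -> [32, 0, 0, 0]  score +32 (running 36)
col 3: [64, 0, 2, 0] -> [64, 2, 0, 0]  score +0 (running 36)
Board after move:
 4 32 32 64
 0  4  0  2
 0 32  0  0
 0  8  0  0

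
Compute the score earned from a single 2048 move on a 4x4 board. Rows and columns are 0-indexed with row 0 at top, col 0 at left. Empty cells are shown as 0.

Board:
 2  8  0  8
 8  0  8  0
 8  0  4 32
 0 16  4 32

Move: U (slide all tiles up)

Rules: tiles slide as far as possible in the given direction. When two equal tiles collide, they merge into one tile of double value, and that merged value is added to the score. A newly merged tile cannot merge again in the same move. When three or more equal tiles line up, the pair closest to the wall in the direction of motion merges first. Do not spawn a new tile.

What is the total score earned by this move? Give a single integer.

Answer: 88

Derivation:
Slide up:
col 0: [2, 8, 8, 0] -> [2, 16, 0, 0]  score +16 (running 16)
col 1: [8, 0, 0, 16] -> [8, 16, 0, 0]  score +0 (running 16)
col 2: [0, 8, 4, 4] -> [8, 8, 0, 0]  score +8 (running 24)
col 3: [8, 0, 32, 32] -> [8, 64, 0, 0]  score +64 (running 88)
Board after move:
 2  8  8  8
16 16  8 64
 0  0  0  0
 0  0  0  0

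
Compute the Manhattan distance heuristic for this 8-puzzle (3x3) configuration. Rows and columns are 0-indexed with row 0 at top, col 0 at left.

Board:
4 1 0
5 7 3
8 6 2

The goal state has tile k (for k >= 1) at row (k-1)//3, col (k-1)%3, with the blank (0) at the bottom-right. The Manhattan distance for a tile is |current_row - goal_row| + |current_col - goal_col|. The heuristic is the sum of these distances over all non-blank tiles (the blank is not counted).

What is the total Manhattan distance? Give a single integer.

Answer: 12

Derivation:
Tile 4: (0,0)->(1,0) = 1
Tile 1: (0,1)->(0,0) = 1
Tile 5: (1,0)->(1,1) = 1
Tile 7: (1,1)->(2,0) = 2
Tile 3: (1,2)->(0,2) = 1
Tile 8: (2,0)->(2,1) = 1
Tile 6: (2,1)->(1,2) = 2
Tile 2: (2,2)->(0,1) = 3
Sum: 1 + 1 + 1 + 2 + 1 + 1 + 2 + 3 = 12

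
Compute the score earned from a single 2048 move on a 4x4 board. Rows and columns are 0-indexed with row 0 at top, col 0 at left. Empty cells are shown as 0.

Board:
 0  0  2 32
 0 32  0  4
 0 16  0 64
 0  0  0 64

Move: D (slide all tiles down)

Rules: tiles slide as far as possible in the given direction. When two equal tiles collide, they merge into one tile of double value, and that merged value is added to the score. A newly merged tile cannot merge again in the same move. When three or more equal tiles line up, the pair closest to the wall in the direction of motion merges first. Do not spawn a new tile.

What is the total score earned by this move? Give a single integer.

Slide down:
col 0: [0, 0, 0, 0] -> [0, 0, 0, 0]  score +0 (running 0)
col 1: [0, 32, 16, 0] -> [0, 0, 32, 16]  score +0 (running 0)
col 2: [2, 0, 0, 0] -> [0, 0, 0, 2]  score +0 (running 0)
col 3: [32, 4, 64, 64] -> [0, 32, 4, 128]  score +128 (running 128)
Board after move:
  0   0   0   0
  0   0   0  32
  0  32   0   4
  0  16   2 128

Answer: 128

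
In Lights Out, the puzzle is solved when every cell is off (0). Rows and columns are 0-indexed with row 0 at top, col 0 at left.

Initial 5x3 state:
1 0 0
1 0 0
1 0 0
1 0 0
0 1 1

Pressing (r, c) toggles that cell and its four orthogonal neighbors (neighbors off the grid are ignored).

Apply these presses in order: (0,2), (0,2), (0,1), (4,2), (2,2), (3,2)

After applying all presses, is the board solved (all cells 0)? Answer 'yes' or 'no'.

Answer: no

Derivation:
After press 1 at (0,2):
1 1 1
1 0 1
1 0 0
1 0 0
0 1 1

After press 2 at (0,2):
1 0 0
1 0 0
1 0 0
1 0 0
0 1 1

After press 3 at (0,1):
0 1 1
1 1 0
1 0 0
1 0 0
0 1 1

After press 4 at (4,2):
0 1 1
1 1 0
1 0 0
1 0 1
0 0 0

After press 5 at (2,2):
0 1 1
1 1 1
1 1 1
1 0 0
0 0 0

After press 6 at (3,2):
0 1 1
1 1 1
1 1 0
1 1 1
0 0 1

Lights still on: 11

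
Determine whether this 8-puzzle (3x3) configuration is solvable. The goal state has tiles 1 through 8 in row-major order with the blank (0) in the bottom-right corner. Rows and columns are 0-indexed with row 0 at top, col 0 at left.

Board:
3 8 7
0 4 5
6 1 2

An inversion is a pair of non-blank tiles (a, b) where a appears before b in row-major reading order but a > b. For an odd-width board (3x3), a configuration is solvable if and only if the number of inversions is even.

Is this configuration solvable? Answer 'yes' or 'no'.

Inversions (pairs i<j in row-major order where tile[i] > tile[j] > 0): 19
19 is odd, so the puzzle is not solvable.

Answer: no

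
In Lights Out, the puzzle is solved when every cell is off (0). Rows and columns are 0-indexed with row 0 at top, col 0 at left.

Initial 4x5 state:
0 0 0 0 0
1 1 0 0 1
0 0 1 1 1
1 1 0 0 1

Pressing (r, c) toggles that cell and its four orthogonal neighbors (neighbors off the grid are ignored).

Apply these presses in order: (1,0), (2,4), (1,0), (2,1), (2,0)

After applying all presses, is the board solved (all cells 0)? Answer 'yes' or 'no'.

After press 1 at (1,0):
1 0 0 0 0
0 0 0 0 1
1 0 1 1 1
1 1 0 0 1

After press 2 at (2,4):
1 0 0 0 0
0 0 0 0 0
1 0 1 0 0
1 1 0 0 0

After press 3 at (1,0):
0 0 0 0 0
1 1 0 0 0
0 0 1 0 0
1 1 0 0 0

After press 4 at (2,1):
0 0 0 0 0
1 0 0 0 0
1 1 0 0 0
1 0 0 0 0

After press 5 at (2,0):
0 0 0 0 0
0 0 0 0 0
0 0 0 0 0
0 0 0 0 0

Lights still on: 0

Answer: yes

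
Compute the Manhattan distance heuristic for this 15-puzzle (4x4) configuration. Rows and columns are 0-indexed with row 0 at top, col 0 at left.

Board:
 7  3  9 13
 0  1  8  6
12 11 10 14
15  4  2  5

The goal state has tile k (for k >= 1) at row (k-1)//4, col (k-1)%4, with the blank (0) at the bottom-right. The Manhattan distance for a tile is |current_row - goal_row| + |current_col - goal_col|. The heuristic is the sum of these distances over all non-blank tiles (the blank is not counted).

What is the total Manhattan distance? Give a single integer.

Answer: 43

Derivation:
Tile 7: at (0,0), goal (1,2), distance |0-1|+|0-2| = 3
Tile 3: at (0,1), goal (0,2), distance |0-0|+|1-2| = 1
Tile 9: at (0,2), goal (2,0), distance |0-2|+|2-0| = 4
Tile 13: at (0,3), goal (3,0), distance |0-3|+|3-0| = 6
Tile 1: at (1,1), goal (0,0), distance |1-0|+|1-0| = 2
Tile 8: at (1,2), goal (1,3), distance |1-1|+|2-3| = 1
Tile 6: at (1,3), goal (1,1), distance |1-1|+|3-1| = 2
Tile 12: at (2,0), goal (2,3), distance |2-2|+|0-3| = 3
Tile 11: at (2,1), goal (2,2), distance |2-2|+|1-2| = 1
Tile 10: at (2,2), goal (2,1), distance |2-2|+|2-1| = 1
Tile 14: at (2,3), goal (3,1), distance |2-3|+|3-1| = 3
Tile 15: at (3,0), goal (3,2), distance |3-3|+|0-2| = 2
Tile 4: at (3,1), goal (0,3), distance |3-0|+|1-3| = 5
Tile 2: at (3,2), goal (0,1), distance |3-0|+|2-1| = 4
Tile 5: at (3,3), goal (1,0), distance |3-1|+|3-0| = 5
Sum: 3 + 1 + 4 + 6 + 2 + 1 + 2 + 3 + 1 + 1 + 3 + 2 + 5 + 4 + 5 = 43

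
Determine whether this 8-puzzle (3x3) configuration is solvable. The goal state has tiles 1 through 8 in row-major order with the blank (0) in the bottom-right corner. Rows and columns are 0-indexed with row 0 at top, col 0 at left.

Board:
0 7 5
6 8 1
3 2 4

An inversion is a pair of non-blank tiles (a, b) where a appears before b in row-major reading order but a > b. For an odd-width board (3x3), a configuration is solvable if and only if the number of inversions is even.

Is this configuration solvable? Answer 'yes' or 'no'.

Inversions (pairs i<j in row-major order where tile[i] > tile[j] > 0): 19
19 is odd, so the puzzle is not solvable.

Answer: no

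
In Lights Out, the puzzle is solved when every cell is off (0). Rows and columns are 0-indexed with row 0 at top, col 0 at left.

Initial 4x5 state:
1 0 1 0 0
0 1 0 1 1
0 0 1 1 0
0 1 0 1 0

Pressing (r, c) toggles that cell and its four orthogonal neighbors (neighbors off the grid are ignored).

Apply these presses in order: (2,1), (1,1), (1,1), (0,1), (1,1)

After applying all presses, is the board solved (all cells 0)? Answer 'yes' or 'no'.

Answer: no

Derivation:
After press 1 at (2,1):
1 0 1 0 0
0 0 0 1 1
1 1 0 1 0
0 0 0 1 0

After press 2 at (1,1):
1 1 1 0 0
1 1 1 1 1
1 0 0 1 0
0 0 0 1 0

After press 3 at (1,1):
1 0 1 0 0
0 0 0 1 1
1 1 0 1 0
0 0 0 1 0

After press 4 at (0,1):
0 1 0 0 0
0 1 0 1 1
1 1 0 1 0
0 0 0 1 0

After press 5 at (1,1):
0 0 0 0 0
1 0 1 1 1
1 0 0 1 0
0 0 0 1 0

Lights still on: 7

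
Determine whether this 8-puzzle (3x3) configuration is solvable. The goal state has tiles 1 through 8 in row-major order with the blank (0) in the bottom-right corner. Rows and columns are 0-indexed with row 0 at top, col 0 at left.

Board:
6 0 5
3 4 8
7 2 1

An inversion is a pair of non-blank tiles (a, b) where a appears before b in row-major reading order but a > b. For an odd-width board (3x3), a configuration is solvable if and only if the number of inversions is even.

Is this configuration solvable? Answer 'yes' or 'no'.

Answer: no

Derivation:
Inversions (pairs i<j in row-major order where tile[i] > tile[j] > 0): 19
19 is odd, so the puzzle is not solvable.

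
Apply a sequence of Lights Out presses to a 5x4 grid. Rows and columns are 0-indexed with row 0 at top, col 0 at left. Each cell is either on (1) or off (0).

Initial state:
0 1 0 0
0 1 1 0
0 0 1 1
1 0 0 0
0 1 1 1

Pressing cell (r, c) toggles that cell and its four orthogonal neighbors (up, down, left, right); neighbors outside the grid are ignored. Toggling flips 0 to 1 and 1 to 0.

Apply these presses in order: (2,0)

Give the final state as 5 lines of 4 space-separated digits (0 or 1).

After press 1 at (2,0):
0 1 0 0
1 1 1 0
1 1 1 1
0 0 0 0
0 1 1 1

Answer: 0 1 0 0
1 1 1 0
1 1 1 1
0 0 0 0
0 1 1 1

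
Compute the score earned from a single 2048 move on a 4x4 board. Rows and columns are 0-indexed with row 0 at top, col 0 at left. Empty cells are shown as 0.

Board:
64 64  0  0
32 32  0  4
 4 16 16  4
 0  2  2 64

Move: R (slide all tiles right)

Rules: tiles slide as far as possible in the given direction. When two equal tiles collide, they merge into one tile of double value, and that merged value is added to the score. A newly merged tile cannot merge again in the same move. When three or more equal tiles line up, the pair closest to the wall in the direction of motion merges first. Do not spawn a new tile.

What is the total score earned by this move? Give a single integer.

Answer: 228

Derivation:
Slide right:
row 0: [64, 64, 0, 0] -> [0, 0, 0, 128]  score +128 (running 128)
row 1: [32, 32, 0, 4] -> [0, 0, 64, 4]  score +64 (running 192)
row 2: [4, 16, 16, 4] -> [0, 4, 32, 4]  score +32 (running 224)
row 3: [0, 2, 2, 64] -> [0, 0, 4, 64]  score +4 (running 228)
Board after move:
  0   0   0 128
  0   0  64   4
  0   4  32   4
  0   0   4  64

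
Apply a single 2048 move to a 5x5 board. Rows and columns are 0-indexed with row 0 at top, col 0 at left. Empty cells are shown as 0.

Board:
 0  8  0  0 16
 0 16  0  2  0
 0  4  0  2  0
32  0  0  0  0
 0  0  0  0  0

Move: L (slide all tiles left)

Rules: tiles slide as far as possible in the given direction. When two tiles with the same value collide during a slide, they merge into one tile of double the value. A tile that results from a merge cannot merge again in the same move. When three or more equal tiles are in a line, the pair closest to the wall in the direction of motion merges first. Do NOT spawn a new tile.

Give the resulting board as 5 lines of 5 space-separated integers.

Answer:  8 16  0  0  0
16  2  0  0  0
 4  2  0  0  0
32  0  0  0  0
 0  0  0  0  0

Derivation:
Slide left:
row 0: [0, 8, 0, 0, 16] -> [8, 16, 0, 0, 0]
row 1: [0, 16, 0, 2, 0] -> [16, 2, 0, 0, 0]
row 2: [0, 4, 0, 2, 0] -> [4, 2, 0, 0, 0]
row 3: [32, 0, 0, 0, 0] -> [32, 0, 0, 0, 0]
row 4: [0, 0, 0, 0, 0] -> [0, 0, 0, 0, 0]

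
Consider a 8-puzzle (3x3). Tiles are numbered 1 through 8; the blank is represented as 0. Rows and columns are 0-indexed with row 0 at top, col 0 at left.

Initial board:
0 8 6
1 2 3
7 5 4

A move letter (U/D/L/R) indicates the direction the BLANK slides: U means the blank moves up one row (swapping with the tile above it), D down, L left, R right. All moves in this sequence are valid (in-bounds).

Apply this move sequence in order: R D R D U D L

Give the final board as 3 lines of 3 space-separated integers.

Answer: 8 2 6
1 3 4
7 0 5

Derivation:
After move 1 (R):
8 0 6
1 2 3
7 5 4

After move 2 (D):
8 2 6
1 0 3
7 5 4

After move 3 (R):
8 2 6
1 3 0
7 5 4

After move 4 (D):
8 2 6
1 3 4
7 5 0

After move 5 (U):
8 2 6
1 3 0
7 5 4

After move 6 (D):
8 2 6
1 3 4
7 5 0

After move 7 (L):
8 2 6
1 3 4
7 0 5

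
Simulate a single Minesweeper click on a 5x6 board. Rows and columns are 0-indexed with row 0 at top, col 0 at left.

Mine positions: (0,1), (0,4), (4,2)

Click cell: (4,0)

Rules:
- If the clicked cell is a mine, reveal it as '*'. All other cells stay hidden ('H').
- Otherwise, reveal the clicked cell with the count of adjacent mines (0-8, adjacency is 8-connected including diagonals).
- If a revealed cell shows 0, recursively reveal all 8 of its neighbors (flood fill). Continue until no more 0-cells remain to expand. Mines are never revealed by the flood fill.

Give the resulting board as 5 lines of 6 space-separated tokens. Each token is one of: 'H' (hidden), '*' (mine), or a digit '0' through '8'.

H H H H H H
1 1 1 1 1 1
0 0 0 0 0 0
0 1 1 1 0 0
0 1 H 1 0 0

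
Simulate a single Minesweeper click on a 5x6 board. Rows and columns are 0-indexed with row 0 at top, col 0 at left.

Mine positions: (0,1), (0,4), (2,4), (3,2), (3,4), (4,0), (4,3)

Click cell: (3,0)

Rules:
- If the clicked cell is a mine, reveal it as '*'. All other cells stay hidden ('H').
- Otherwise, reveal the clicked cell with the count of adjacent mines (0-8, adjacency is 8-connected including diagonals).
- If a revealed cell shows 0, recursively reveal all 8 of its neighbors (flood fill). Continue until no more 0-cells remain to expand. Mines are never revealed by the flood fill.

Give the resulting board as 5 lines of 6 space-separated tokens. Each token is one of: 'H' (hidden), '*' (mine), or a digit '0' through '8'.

H H H H H H
H H H H H H
H H H H H H
1 H H H H H
H H H H H H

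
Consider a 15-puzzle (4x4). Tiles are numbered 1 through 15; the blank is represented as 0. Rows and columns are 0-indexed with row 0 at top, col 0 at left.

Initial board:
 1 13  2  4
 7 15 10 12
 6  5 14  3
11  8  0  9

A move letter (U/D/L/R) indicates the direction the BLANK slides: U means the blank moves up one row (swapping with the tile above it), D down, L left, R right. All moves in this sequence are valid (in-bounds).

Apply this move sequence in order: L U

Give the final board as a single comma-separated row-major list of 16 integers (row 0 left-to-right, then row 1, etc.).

After move 1 (L):
 1 13  2  4
 7 15 10 12
 6  5 14  3
11  0  8  9

After move 2 (U):
 1 13  2  4
 7 15 10 12
 6  0 14  3
11  5  8  9

Answer: 1, 13, 2, 4, 7, 15, 10, 12, 6, 0, 14, 3, 11, 5, 8, 9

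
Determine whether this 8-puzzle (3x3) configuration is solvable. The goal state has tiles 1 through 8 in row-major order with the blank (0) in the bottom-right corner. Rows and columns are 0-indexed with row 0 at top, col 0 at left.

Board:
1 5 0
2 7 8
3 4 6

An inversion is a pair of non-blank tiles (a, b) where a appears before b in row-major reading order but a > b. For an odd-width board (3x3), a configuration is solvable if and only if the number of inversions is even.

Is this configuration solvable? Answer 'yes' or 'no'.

Answer: no

Derivation:
Inversions (pairs i<j in row-major order where tile[i] > tile[j] > 0): 9
9 is odd, so the puzzle is not solvable.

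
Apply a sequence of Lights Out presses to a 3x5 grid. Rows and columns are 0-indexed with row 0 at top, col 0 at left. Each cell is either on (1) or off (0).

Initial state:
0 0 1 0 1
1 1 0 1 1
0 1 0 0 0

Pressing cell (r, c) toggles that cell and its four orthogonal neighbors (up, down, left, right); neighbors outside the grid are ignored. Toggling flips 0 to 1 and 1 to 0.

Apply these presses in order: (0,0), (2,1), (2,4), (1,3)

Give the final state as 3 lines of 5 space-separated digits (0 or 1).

After press 1 at (0,0):
1 1 1 0 1
0 1 0 1 1
0 1 0 0 0

After press 2 at (2,1):
1 1 1 0 1
0 0 0 1 1
1 0 1 0 0

After press 3 at (2,4):
1 1 1 0 1
0 0 0 1 0
1 0 1 1 1

After press 4 at (1,3):
1 1 1 1 1
0 0 1 0 1
1 0 1 0 1

Answer: 1 1 1 1 1
0 0 1 0 1
1 0 1 0 1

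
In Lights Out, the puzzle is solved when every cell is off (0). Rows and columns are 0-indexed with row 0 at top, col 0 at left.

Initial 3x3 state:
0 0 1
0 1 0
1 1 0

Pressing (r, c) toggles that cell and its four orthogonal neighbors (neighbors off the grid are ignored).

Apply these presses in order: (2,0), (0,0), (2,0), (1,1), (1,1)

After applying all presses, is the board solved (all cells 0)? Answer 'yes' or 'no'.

After press 1 at (2,0):
0 0 1
1 1 0
0 0 0

After press 2 at (0,0):
1 1 1
0 1 0
0 0 0

After press 3 at (2,0):
1 1 1
1 1 0
1 1 0

After press 4 at (1,1):
1 0 1
0 0 1
1 0 0

After press 5 at (1,1):
1 1 1
1 1 0
1 1 0

Lights still on: 7

Answer: no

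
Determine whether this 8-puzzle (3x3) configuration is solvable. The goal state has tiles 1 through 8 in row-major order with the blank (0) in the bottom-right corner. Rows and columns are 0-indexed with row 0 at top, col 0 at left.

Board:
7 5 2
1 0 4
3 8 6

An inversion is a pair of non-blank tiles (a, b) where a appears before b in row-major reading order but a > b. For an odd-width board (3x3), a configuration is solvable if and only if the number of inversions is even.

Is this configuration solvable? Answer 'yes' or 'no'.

Answer: no

Derivation:
Inversions (pairs i<j in row-major order where tile[i] > tile[j] > 0): 13
13 is odd, so the puzzle is not solvable.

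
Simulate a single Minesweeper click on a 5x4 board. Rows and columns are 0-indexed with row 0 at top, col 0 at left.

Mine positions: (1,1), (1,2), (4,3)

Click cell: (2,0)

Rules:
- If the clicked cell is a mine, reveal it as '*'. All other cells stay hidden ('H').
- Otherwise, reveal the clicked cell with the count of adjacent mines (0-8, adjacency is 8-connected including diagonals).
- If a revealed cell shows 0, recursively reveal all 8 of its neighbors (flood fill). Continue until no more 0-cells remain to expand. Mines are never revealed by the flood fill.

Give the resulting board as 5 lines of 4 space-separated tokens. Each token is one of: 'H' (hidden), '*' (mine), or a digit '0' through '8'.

H H H H
H H H H
1 H H H
H H H H
H H H H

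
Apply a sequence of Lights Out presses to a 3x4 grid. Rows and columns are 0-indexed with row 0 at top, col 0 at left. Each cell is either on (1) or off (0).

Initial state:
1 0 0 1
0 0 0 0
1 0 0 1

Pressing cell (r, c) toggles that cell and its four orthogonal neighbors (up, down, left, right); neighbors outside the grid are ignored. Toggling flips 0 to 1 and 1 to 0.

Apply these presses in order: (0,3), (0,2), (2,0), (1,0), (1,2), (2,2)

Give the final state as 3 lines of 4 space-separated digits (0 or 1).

Answer: 0 1 1 1
0 0 1 0
1 0 0 0

Derivation:
After press 1 at (0,3):
1 0 1 0
0 0 0 1
1 0 0 1

After press 2 at (0,2):
1 1 0 1
0 0 1 1
1 0 0 1

After press 3 at (2,0):
1 1 0 1
1 0 1 1
0 1 0 1

After press 4 at (1,0):
0 1 0 1
0 1 1 1
1 1 0 1

After press 5 at (1,2):
0 1 1 1
0 0 0 0
1 1 1 1

After press 6 at (2,2):
0 1 1 1
0 0 1 0
1 0 0 0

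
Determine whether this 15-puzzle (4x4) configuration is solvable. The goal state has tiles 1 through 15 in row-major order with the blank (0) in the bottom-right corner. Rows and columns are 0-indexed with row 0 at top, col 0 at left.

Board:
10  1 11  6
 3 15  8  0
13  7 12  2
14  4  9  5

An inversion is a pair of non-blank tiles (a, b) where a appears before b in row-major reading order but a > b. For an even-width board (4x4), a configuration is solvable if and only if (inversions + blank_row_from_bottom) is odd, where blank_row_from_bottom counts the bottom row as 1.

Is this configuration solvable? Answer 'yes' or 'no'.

Answer: yes

Derivation:
Inversions: 52
Blank is in row 1 (0-indexed from top), which is row 3 counting from the bottom (bottom = 1).
52 + 3 = 55, which is odd, so the puzzle is solvable.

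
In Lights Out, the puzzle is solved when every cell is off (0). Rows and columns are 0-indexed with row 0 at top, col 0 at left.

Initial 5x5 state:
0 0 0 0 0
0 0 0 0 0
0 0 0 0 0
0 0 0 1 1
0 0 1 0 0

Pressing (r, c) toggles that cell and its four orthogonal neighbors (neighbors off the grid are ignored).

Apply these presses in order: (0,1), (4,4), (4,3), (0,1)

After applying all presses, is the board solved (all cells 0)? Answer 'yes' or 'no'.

Answer: yes

Derivation:
After press 1 at (0,1):
1 1 1 0 0
0 1 0 0 0
0 0 0 0 0
0 0 0 1 1
0 0 1 0 0

After press 2 at (4,4):
1 1 1 0 0
0 1 0 0 0
0 0 0 0 0
0 0 0 1 0
0 0 1 1 1

After press 3 at (4,3):
1 1 1 0 0
0 1 0 0 0
0 0 0 0 0
0 0 0 0 0
0 0 0 0 0

After press 4 at (0,1):
0 0 0 0 0
0 0 0 0 0
0 0 0 0 0
0 0 0 0 0
0 0 0 0 0

Lights still on: 0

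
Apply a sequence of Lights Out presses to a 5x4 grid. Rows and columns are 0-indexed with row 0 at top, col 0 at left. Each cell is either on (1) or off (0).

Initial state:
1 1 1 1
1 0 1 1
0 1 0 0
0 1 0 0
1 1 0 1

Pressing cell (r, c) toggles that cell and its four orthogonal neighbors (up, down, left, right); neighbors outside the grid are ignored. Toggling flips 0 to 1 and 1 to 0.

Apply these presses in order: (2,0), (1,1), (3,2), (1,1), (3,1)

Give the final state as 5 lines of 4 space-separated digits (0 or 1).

After press 1 at (2,0):
1 1 1 1
0 0 1 1
1 0 0 0
1 1 0 0
1 1 0 1

After press 2 at (1,1):
1 0 1 1
1 1 0 1
1 1 0 0
1 1 0 0
1 1 0 1

After press 3 at (3,2):
1 0 1 1
1 1 0 1
1 1 1 0
1 0 1 1
1 1 1 1

After press 4 at (1,1):
1 1 1 1
0 0 1 1
1 0 1 0
1 0 1 1
1 1 1 1

After press 5 at (3,1):
1 1 1 1
0 0 1 1
1 1 1 0
0 1 0 1
1 0 1 1

Answer: 1 1 1 1
0 0 1 1
1 1 1 0
0 1 0 1
1 0 1 1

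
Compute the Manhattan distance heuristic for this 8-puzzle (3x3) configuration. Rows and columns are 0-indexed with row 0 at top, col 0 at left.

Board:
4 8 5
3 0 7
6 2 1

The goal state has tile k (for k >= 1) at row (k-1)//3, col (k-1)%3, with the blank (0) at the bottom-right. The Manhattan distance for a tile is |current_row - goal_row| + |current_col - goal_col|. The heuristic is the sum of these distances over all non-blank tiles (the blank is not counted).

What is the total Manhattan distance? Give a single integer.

Answer: 20

Derivation:
Tile 4: at (0,0), goal (1,0), distance |0-1|+|0-0| = 1
Tile 8: at (0,1), goal (2,1), distance |0-2|+|1-1| = 2
Tile 5: at (0,2), goal (1,1), distance |0-1|+|2-1| = 2
Tile 3: at (1,0), goal (0,2), distance |1-0|+|0-2| = 3
Tile 7: at (1,2), goal (2,0), distance |1-2|+|2-0| = 3
Tile 6: at (2,0), goal (1,2), distance |2-1|+|0-2| = 3
Tile 2: at (2,1), goal (0,1), distance |2-0|+|1-1| = 2
Tile 1: at (2,2), goal (0,0), distance |2-0|+|2-0| = 4
Sum: 1 + 2 + 2 + 3 + 3 + 3 + 2 + 4 = 20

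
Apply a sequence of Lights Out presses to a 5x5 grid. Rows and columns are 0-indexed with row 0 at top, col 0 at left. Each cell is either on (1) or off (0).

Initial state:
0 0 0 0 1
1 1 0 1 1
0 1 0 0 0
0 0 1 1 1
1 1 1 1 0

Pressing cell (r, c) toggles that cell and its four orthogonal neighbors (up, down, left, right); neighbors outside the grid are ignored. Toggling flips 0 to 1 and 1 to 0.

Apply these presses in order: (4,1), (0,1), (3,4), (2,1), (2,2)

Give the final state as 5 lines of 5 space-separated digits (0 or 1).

After press 1 at (4,1):
0 0 0 0 1
1 1 0 1 1
0 1 0 0 0
0 1 1 1 1
0 0 0 1 0

After press 2 at (0,1):
1 1 1 0 1
1 0 0 1 1
0 1 0 0 0
0 1 1 1 1
0 0 0 1 0

After press 3 at (3,4):
1 1 1 0 1
1 0 0 1 1
0 1 0 0 1
0 1 1 0 0
0 0 0 1 1

After press 4 at (2,1):
1 1 1 0 1
1 1 0 1 1
1 0 1 0 1
0 0 1 0 0
0 0 0 1 1

After press 5 at (2,2):
1 1 1 0 1
1 1 1 1 1
1 1 0 1 1
0 0 0 0 0
0 0 0 1 1

Answer: 1 1 1 0 1
1 1 1 1 1
1 1 0 1 1
0 0 0 0 0
0 0 0 1 1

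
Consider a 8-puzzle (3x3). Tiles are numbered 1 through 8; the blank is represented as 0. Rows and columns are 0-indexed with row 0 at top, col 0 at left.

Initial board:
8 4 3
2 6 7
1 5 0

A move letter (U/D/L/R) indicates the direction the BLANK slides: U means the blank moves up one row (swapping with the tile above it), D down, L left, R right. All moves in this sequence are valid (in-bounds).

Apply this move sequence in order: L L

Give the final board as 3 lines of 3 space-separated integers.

After move 1 (L):
8 4 3
2 6 7
1 0 5

After move 2 (L):
8 4 3
2 6 7
0 1 5

Answer: 8 4 3
2 6 7
0 1 5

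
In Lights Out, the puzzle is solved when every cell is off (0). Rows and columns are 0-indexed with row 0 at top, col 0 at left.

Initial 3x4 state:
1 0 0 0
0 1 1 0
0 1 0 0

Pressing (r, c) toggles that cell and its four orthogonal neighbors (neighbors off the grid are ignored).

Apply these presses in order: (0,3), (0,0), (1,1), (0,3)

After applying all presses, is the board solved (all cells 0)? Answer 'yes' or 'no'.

After press 1 at (0,3):
1 0 1 1
0 1 1 1
0 1 0 0

After press 2 at (0,0):
0 1 1 1
1 1 1 1
0 1 0 0

After press 3 at (1,1):
0 0 1 1
0 0 0 1
0 0 0 0

After press 4 at (0,3):
0 0 0 0
0 0 0 0
0 0 0 0

Lights still on: 0

Answer: yes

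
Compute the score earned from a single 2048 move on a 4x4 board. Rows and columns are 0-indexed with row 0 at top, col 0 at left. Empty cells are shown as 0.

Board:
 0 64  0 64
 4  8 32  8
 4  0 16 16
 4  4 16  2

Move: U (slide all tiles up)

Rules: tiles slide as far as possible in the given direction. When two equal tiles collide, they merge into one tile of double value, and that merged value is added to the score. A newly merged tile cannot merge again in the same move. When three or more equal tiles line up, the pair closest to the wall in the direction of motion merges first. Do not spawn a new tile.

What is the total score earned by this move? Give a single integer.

Answer: 40

Derivation:
Slide up:
col 0: [0, 4, 4, 4] -> [8, 4, 0, 0]  score +8 (running 8)
col 1: [64, 8, 0, 4] -> [64, 8, 4, 0]  score +0 (running 8)
col 2: [0, 32, 16, 16] -> [32, 32, 0, 0]  score +32 (running 40)
col 3: [64, 8, 16, 2] -> [64, 8, 16, 2]  score +0 (running 40)
Board after move:
 8 64 32 64
 4  8 32  8
 0  4  0 16
 0  0  0  2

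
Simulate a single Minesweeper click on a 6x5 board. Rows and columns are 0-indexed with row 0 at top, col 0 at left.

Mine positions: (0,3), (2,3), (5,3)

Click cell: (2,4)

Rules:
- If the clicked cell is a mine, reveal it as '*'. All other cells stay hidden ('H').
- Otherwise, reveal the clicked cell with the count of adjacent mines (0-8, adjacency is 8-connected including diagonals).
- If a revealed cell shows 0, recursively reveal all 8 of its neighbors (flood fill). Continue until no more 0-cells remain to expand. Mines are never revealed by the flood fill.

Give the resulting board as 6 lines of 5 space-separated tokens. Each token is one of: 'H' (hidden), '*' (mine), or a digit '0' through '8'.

H H H H H
H H H H H
H H H H 1
H H H H H
H H H H H
H H H H H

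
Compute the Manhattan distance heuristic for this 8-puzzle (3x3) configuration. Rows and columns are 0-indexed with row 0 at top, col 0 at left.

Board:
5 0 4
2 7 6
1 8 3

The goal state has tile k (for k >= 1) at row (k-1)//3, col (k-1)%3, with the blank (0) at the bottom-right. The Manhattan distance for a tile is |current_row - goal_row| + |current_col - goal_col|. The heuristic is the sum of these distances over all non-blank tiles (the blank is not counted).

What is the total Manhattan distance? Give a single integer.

Tile 5: at (0,0), goal (1,1), distance |0-1|+|0-1| = 2
Tile 4: at (0,2), goal (1,0), distance |0-1|+|2-0| = 3
Tile 2: at (1,0), goal (0,1), distance |1-0|+|0-1| = 2
Tile 7: at (1,1), goal (2,0), distance |1-2|+|1-0| = 2
Tile 6: at (1,2), goal (1,2), distance |1-1|+|2-2| = 0
Tile 1: at (2,0), goal (0,0), distance |2-0|+|0-0| = 2
Tile 8: at (2,1), goal (2,1), distance |2-2|+|1-1| = 0
Tile 3: at (2,2), goal (0,2), distance |2-0|+|2-2| = 2
Sum: 2 + 3 + 2 + 2 + 0 + 2 + 0 + 2 = 13

Answer: 13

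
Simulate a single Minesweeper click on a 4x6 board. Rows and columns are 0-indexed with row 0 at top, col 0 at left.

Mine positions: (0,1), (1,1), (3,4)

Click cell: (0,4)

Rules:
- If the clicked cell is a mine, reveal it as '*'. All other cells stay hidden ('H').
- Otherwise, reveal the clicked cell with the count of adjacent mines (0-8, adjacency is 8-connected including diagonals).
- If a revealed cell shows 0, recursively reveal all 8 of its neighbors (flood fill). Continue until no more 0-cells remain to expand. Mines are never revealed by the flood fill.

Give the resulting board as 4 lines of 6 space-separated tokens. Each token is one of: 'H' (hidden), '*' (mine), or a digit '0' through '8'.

H H 2 0 0 0
H H 2 0 0 0
H H 1 1 1 1
H H H H H H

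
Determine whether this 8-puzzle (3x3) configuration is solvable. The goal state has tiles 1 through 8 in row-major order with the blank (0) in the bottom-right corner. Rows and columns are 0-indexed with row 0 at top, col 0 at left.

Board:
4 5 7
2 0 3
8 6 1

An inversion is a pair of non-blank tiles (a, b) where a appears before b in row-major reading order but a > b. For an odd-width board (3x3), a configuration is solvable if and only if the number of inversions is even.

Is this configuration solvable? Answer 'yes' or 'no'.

Answer: no

Derivation:
Inversions (pairs i<j in row-major order where tile[i] > tile[j] > 0): 15
15 is odd, so the puzzle is not solvable.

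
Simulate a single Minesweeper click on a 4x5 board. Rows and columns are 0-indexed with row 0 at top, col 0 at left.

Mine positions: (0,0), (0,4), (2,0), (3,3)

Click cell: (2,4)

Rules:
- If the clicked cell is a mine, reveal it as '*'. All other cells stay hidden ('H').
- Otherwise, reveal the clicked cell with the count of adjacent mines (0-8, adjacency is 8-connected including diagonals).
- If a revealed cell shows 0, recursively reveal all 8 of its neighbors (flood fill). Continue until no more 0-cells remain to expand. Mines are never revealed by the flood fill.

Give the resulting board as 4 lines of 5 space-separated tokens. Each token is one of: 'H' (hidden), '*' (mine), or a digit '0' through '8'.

H H H H H
H H H H H
H H H H 1
H H H H H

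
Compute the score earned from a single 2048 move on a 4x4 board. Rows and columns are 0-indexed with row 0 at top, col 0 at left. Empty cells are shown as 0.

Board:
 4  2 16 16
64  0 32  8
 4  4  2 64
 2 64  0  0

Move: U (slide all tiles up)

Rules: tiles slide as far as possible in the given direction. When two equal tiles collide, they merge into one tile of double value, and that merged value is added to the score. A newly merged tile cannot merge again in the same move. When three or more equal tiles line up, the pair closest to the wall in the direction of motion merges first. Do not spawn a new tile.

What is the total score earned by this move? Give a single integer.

Slide up:
col 0: [4, 64, 4, 2] -> [4, 64, 4, 2]  score +0 (running 0)
col 1: [2, 0, 4, 64] -> [2, 4, 64, 0]  score +0 (running 0)
col 2: [16, 32, 2, 0] -> [16, 32, 2, 0]  score +0 (running 0)
col 3: [16, 8, 64, 0] -> [16, 8, 64, 0]  score +0 (running 0)
Board after move:
 4  2 16 16
64  4 32  8
 4 64  2 64
 2  0  0  0

Answer: 0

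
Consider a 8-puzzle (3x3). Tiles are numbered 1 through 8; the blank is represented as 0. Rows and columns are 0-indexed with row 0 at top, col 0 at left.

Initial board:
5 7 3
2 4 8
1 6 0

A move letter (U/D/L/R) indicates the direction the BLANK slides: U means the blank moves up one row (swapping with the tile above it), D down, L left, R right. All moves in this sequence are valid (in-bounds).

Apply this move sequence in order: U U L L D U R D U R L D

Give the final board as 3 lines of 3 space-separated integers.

After move 1 (U):
5 7 3
2 4 0
1 6 8

After move 2 (U):
5 7 0
2 4 3
1 6 8

After move 3 (L):
5 0 7
2 4 3
1 6 8

After move 4 (L):
0 5 7
2 4 3
1 6 8

After move 5 (D):
2 5 7
0 4 3
1 6 8

After move 6 (U):
0 5 7
2 4 3
1 6 8

After move 7 (R):
5 0 7
2 4 3
1 6 8

After move 8 (D):
5 4 7
2 0 3
1 6 8

After move 9 (U):
5 0 7
2 4 3
1 6 8

After move 10 (R):
5 7 0
2 4 3
1 6 8

After move 11 (L):
5 0 7
2 4 3
1 6 8

After move 12 (D):
5 4 7
2 0 3
1 6 8

Answer: 5 4 7
2 0 3
1 6 8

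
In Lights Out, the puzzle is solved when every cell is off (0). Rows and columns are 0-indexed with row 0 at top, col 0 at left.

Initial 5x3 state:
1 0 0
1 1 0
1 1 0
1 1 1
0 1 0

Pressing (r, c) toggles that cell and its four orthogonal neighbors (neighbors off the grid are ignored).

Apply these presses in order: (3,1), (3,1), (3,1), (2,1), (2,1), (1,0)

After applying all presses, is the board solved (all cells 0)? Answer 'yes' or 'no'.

After press 1 at (3,1):
1 0 0
1 1 0
1 0 0
0 0 0
0 0 0

After press 2 at (3,1):
1 0 0
1 1 0
1 1 0
1 1 1
0 1 0

After press 3 at (3,1):
1 0 0
1 1 0
1 0 0
0 0 0
0 0 0

After press 4 at (2,1):
1 0 0
1 0 0
0 1 1
0 1 0
0 0 0

After press 5 at (2,1):
1 0 0
1 1 0
1 0 0
0 0 0
0 0 0

After press 6 at (1,0):
0 0 0
0 0 0
0 0 0
0 0 0
0 0 0

Lights still on: 0

Answer: yes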